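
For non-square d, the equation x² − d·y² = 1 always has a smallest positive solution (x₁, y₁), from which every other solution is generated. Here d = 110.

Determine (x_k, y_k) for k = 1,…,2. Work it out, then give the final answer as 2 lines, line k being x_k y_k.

21 2
881 84

[10; 2,20] for √110; ℓ=2 ⇒ convergent index 1
i=0: a=10 ⇒ p=10, q=1
i=1: a=2 ⇒ p=21, q=2
→ (21, 2).  Check: 21²=441, 110·2²=440, difference 1.
(21+2√110)^2 = 881 + 84√110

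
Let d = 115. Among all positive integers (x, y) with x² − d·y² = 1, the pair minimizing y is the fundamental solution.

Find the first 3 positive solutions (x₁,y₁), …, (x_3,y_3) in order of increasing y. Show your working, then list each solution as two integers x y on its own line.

√115 → a₀=10, period (1,2,1,1,1,1,1,2,1,20); ℓ=10 even so k=9
a_0=10:  p_0=10·1+0=10,  q_0=10·0+1=1
a_1=1:  p_1=1·10+1=11,  q_1=1·1+0=1
a_2=2:  p_2=2·11+10=32,  q_2=2·1+1=3
…
a_6=1:  p_6=1·118+75=193,  q_6=1·11+7=18
a_7=1:  p_7=1·193+118=311,  q_7=1·18+11=29
a_8=2:  p_8=2·311+193=815,  q_8=2·29+18=76
a_9=1:  p_9=1·815+311=1126,  q_9=1·76+29=105
(x₁, y₁) = (1126, 105);  1126² − 115·105² = 1 ✓
n=2: (1126,105)∘(1126,105) = (1126·1126+115·105·105, 1126·105+105·1126) = (2535751,236460)
n=3: (2535751,236460)∘(1126,105) = (1126·2535751+115·105·236460, 1126·236460+105·2535751) = (5710510126,532507815)

1126 105
2535751 236460
5710510126 532507815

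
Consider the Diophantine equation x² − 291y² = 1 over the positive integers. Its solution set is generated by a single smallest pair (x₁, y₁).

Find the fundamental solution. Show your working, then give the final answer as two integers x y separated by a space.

290 17

√291 = [17; 17,34, …], period ℓ=2 (even) → k=1
i=0: a=17 ⇒ p=17, q=1
i=1: a=17 ⇒ p=290, q=17
fundamental: x₁=290, y₁=17  (since 84100 − 291·289 = 1)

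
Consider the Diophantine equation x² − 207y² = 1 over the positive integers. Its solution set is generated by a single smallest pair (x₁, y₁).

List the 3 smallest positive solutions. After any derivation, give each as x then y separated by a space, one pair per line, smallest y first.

d=207: √d = [14; 2,1,1,2,1,1,2,28] (ℓ=8, even), read p_7/q_7
a_0=14:  p_0=14·1+0=14,  q_0=14·0+1=1
a_1=2:  p_1=2·14+1=29,  q_1=2·1+0=2
a_2=1:  p_2=1·29+14=43,  q_2=1·2+1=3
…
a_6=1:  p_6=1·259+187=446,  q_6=1·18+13=31
a_7=2:  p_7=2·446+259=1151,  q_7=2·31+18=80
fundamental: x₁=1151, y₁=80  (since 1324801 − 207·6400 = 1)
(1151+80√207)^2 = 2649601 + 184160√207
(1151+80√207)^3 = 6099380351 + 423936240√207

1151 80
2649601 184160
6099380351 423936240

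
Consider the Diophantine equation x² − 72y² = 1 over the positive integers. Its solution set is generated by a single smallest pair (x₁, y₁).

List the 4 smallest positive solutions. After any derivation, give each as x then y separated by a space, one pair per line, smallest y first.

17 2
577 68
19601 2310
665857 78472

√72 → a₀=8, period (2,16); ℓ=2 even so k=1
i=0: a=8 ⇒ p=8, q=1
i=1: a=2 ⇒ p=17, q=2
→ (17, 2).  Check: 17²=289, 72·2²=288, difference 1.
k=2:  x_2 = 17·17+72·2·2 = 577,  y_2 = 17·2+2·17 = 68
k=3:  x_3 = 17·577+72·2·68 = 19601,  y_3 = 17·68+2·577 = 2310
k=4:  x_4 = 17·19601+72·2·2310 = 665857,  y_4 = 17·2310+2·19601 = 78472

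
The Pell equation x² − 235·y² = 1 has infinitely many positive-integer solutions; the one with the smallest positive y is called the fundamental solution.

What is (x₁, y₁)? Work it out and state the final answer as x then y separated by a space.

46 3

[15; 3,30] for √235; ℓ=2 ⇒ convergent index 1
a_0=15:  p_0=15·1+0=15,  q_0=15·0+1=1
a_1=3:  p_1=3·15+1=46,  q_1=3·1+0=3
fundamental: x₁=46, y₁=3  (since 2116 − 235·9 = 1)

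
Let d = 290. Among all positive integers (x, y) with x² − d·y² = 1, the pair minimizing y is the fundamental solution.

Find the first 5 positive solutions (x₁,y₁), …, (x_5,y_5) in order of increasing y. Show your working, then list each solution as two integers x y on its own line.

579 34
670481 39372
776416419 45592742
899089542721 52796355864
1041144914054499 61138134497770

d=290: √d = [17; 34] (ℓ=1, odd), read p_1/q_1
a_0=17:  p_0=17·1+0=17,  q_0=17·0+1=1
a_1=34:  p_1=34·17+1=579,  q_1=34·1+0=34
→ (579, 34).  Check: 579²=335241, 290·34²=335240, difference 1.
n=2: (579,34)∘(579,34) = (579·579+290·34·34, 579·34+34·579) = (670481,39372)
n=3: (670481,39372)∘(579,34) = (579·670481+290·34·39372, 579·39372+34·670481) = (776416419,45592742)
n=4: (776416419,45592742)∘(579,34) = (579·776416419+290·34·45592742, 579·45592742+34·776416419) = (899089542721,52796355864)
n=5: (899089542721,52796355864)∘(579,34) = (579·899089542721+290·34·52796355864, 579·52796355864+34·899089542721) = (1041144914054499,61138134497770)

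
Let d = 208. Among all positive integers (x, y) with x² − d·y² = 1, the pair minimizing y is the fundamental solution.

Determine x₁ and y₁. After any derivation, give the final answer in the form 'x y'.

649 45

d=208: √d = [14; 2,2,1,2,2,28] (ℓ=6, even), read p_5/q_5
step 0: (14, 1)  from 14·(1,0) + (0,1)
…
step 4: (274, 19)  from 2·(101,7) + (72,5)
step 5: (649, 45)  from 2·(274,19) + (101,7)
fundamental: x₁=649, y₁=45  (since 421201 − 208·2025 = 1)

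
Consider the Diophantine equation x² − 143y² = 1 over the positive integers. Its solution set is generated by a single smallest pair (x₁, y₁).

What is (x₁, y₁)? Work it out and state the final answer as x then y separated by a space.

12 1

d=143: √d = [11; 1,22] (ℓ=2, even), read p_1/q_1
a_0=11:  p_0=11·1+0=11,  q_0=11·0+1=1
a_1=1:  p_1=1·11+1=12,  q_1=1·1+0=1
(x₁, y₁) = (12, 1);  12² − 143·1² = 1 ✓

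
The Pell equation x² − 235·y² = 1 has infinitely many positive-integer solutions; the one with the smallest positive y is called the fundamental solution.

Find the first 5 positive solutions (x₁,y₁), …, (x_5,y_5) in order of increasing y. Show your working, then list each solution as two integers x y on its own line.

46 3
4231 276
389206 25389
35802721 2335512
3293461126 214841715

√235 = [15; 3,30, …], period ℓ=2 (even) → k=1
i=0: a=15 ⇒ p=15, q=1
i=1: a=3 ⇒ p=46, q=3
(x₁, y₁) = (46, 3);  46² − 235·3² = 1 ✓
(x_2, y_2) = (46·46 + 235·3·3, 46·3 + 3·46) = (4231, 276)
(x_3, y_3) = (46·4231 + 235·3·276, 46·276 + 3·4231) = (389206, 25389)
(x_4, y_4) = (46·389206 + 235·3·25389, 46·25389 + 3·389206) = (35802721, 2335512)
(x_5, y_5) = (46·35802721 + 235·3·2335512, 46·2335512 + 3·35802721) = (3293461126, 214841715)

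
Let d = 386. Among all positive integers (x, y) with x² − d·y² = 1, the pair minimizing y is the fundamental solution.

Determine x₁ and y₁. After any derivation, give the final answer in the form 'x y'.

√386 → a₀=19, period (1,1,1,4,1,18,1,4,1,1,1,38); ℓ=12 even so k=11
i=0: a=19 ⇒ p=19, q=1
i=1: a=1 ⇒ p=20, q=1
i=2: a=1 ⇒ p=39, q=2
…
i=7: a=1 ⇒ p=6621, q=337
i=8: a=4 ⇒ p=32771, q=1668
i=9: a=1 ⇒ p=39392, q=2005
i=10: a=1 ⇒ p=72163, q=3673
i=11: a=1 ⇒ p=111555, q=5678
(x₁, y₁) = (111555, 5678);  111555² − 386·5678² = 1 ✓

111555 5678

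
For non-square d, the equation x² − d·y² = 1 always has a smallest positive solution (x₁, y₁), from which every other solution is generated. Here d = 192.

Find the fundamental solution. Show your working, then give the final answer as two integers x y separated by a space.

97 7

√192 → a₀=13, period (1,5,1,26); ℓ=4 even so k=3
k=0  a_k=13  p_k/q_k = 13/1
k=1  a_k=1  p_k/q_k = 14/1
k=2  a_k=5  p_k/q_k = 83/6
k=3  a_k=1  p_k/q_k = 97/7
fundamental: x₁=97, y₁=7  (since 9409 − 192·49 = 1)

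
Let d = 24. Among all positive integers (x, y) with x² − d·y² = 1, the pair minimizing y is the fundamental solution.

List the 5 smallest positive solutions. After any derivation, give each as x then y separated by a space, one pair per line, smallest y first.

5 1
49 10
485 99
4801 980
47525 9701

√24 → a₀=4, period (1,8); ℓ=2 even so k=1
a_0=4:  p_0=4·1+0=4,  q_0=4·0+1=1
a_1=1:  p_1=1·4+1=5,  q_1=1·1+0=1
fundamental: x₁=5, y₁=1  (since 25 − 24·1 = 1)
k=2:  x_2 = 5·5+24·1·1 = 49,  y_2 = 5·1+1·5 = 10
k=3:  x_3 = 5·49+24·1·10 = 485,  y_3 = 5·10+1·49 = 99
k=4:  x_4 = 5·485+24·1·99 = 4801,  y_4 = 5·99+1·485 = 980
k=5:  x_5 = 5·4801+24·1·980 = 47525,  y_5 = 5·980+1·4801 = 9701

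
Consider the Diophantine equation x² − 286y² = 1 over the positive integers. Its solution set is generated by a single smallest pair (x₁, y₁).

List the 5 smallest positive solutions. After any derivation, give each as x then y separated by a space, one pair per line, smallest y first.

[16; 1,10,3,3,2,3,3,10,1,32] for √286; ℓ=10 ⇒ convergent index 9
a_0=16:  p_0=16·1+0=16,  q_0=16·0+1=1
…
a_2=10:  p_2=10·17+16=186,  q_2=10·1+1=11
…
a_4=3:  p_4=3·575+186=1911,  q_4=3·34+11=113
a_5=2:  p_5=2·1911+575=4397,  q_5=2·113+34=260
…
a_8=10:  p_8=10·49703+15102=512132,  q_8=10·2939+893=30283
a_9=1:  p_9=1·512132+49703=561835,  q_9=1·30283+2939=33222
fundamental: x₁=561835, y₁=33222  (since 315658567225 − 286·1103701284 = 1)
(x_2, y_2) = (561835·561835 + 286·33222·33222, 561835·33222 + 33222·561835) = (631317134449, 37330564740)
(x_3, y_3) = (561835·631317134449 + 286·33222·37330564740, 561835·37330564740 + 33222·631317134449) = (709392124465745995, 41947235681362578)
(x_4, y_4) = (561835·709392124465745995 + 286·33222·41947235681362578, 561835·41947235681362578 + 33222·709392124465745995) = (797122648497793485067201, 47134850318039357456520)
(x_5, y_5) = (561835·797122648497793485067201 + 286·33222·47134850318039357456520, 561835·47134850318039357456520 + 33222·797122648497793485067201) = (895702806436806213240996001675, 52964017256829337557486465822)

561835 33222
631317134449 37330564740
709392124465745995 41947235681362578
797122648497793485067201 47134850318039357456520
895702806436806213240996001675 52964017256829337557486465822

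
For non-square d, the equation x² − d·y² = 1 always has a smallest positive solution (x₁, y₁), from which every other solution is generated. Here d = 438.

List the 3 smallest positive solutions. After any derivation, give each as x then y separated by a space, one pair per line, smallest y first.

[20; 1,12,1,40] for √438; ℓ=4 ⇒ convergent index 3
k=0  a_k=20  p_k/q_k = 20/1
…
k=2  a_k=12  p_k/q_k = 272/13
k=3  a_k=1  p_k/q_k = 293/14
(x₁, y₁) = (293, 14);  293² − 438·14² = 1 ✓
(x_2, y_2) = (293·293 + 438·14·14, 293·14 + 14·293) = (171697, 8204)
(x_3, y_3) = (293·171697 + 438·14·8204, 293·8204 + 14·171697) = (100614149, 4807530)

293 14
171697 8204
100614149 4807530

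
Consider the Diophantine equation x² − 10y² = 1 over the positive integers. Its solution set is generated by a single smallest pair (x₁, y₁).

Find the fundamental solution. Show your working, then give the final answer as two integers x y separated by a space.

19 6

√10 = [3; 6, …], period ℓ=1 (odd) → k=1
step 0: (3, 1)  from 3·(1,0) + (0,1)
step 1: (19, 6)  from 6·(3,1) + (1,0)
fundamental: x₁=19, y₁=6  (since 361 − 10·36 = 1)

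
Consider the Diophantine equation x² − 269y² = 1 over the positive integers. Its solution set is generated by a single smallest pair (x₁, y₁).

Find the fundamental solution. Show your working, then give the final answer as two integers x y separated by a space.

√269 → a₀=16, period (2,2,32); ℓ=3 odd so k=5
k=0  a_k=16  p_k/q_k = 16/1
k=1  a_k=2  p_k/q_k = 33/2
…
k=4  a_k=2  p_k/q_k = 5396/329
k=5  a_k=2  p_k/q_k = 13449/820
→ (13449, 820).  Check: 13449²=180875601, 269·820²=180875600, difference 1.

13449 820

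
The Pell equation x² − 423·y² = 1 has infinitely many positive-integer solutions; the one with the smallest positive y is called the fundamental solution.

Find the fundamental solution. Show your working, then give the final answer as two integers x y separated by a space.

[20; 1,1,3,4,3,1,1,40] for √423; ℓ=8 ⇒ convergent index 7
k=0  a_k=20  p_k/q_k = 20/1
k=1  a_k=1  p_k/q_k = 21/1
k=2  a_k=1  p_k/q_k = 41/2
k=3  a_k=3  p_k/q_k = 144/7
…
k=6  a_k=1  p_k/q_k = 2612/127
k=7  a_k=1  p_k/q_k = 4607/224
fundamental: x₁=4607, y₁=224  (since 21224449 − 423·50176 = 1)

4607 224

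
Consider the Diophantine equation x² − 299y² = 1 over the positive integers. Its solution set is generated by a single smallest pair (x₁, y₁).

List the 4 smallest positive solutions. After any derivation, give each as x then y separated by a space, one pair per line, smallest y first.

√299 → a₀=17, period (3,2,3,34); ℓ=4 even so k=3
a_0=17:  p_0=17·1+0=17,  q_0=17·0+1=1
a_1=3:  p_1=3·17+1=52,  q_1=3·1+0=3
a_2=2:  p_2=2·52+17=121,  q_2=2·3+1=7
a_3=3:  p_3=3·121+52=415,  q_3=3·7+3=24
→ (415, 24).  Check: 415²=172225, 299·24²=172224, difference 1.
(415+24√299)^2 = 344449 + 19920√299
(415+24√299)^3 = 285892255 + 16533576√299
(415+24√299)^4 = 237290227201 + 13722848160√299

415 24
344449 19920
285892255 16533576
237290227201 13722848160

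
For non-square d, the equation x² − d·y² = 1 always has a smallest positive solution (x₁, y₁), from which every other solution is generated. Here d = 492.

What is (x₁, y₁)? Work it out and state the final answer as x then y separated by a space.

29767 1342

√492 → a₀=22, period (5,1,1,10,1,1,5,44); ℓ=8 even so k=7
k=0  a_k=22  p_k/q_k = 22/1
k=1  a_k=5  p_k/q_k = 111/5
…
k=4  a_k=10  p_k/q_k = 2573/116
…
k=6  a_k=1  p_k/q_k = 5390/243
k=7  a_k=5  p_k/q_k = 29767/1342
fundamental: x₁=29767, y₁=1342  (since 886074289 − 492·1800964 = 1)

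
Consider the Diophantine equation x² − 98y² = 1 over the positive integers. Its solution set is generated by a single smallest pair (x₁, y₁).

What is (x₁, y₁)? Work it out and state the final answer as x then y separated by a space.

√98 = [9; 1,8,1,18, …], period ℓ=4 (even) → k=3
step 0: (9, 1)  from 9·(1,0) + (0,1)
…
step 2: (89, 9)  from 8·(10,1) + (9,1)
step 3: (99, 10)  from 1·(89,9) + (10,1)
(x₁, y₁) = (99, 10);  99² − 98·10² = 1 ✓

99 10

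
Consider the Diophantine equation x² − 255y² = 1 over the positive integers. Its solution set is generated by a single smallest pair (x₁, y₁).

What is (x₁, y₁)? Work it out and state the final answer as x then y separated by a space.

√255 = [15; 1,30, …], period ℓ=2 (even) → k=1
k=0  a_k=15  p_k/q_k = 15/1
k=1  a_k=1  p_k/q_k = 16/1
fundamental: x₁=16, y₁=1  (since 256 − 255·1 = 1)

16 1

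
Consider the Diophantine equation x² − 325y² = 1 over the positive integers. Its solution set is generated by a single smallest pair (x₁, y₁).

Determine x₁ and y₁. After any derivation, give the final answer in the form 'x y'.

649 36

√325 = [18; 36, …], period ℓ=1 (odd) → k=1
i=0: a=18 ⇒ p=18, q=1
i=1: a=36 ⇒ p=649, q=36
fundamental: x₁=649, y₁=36  (since 421201 − 325·1296 = 1)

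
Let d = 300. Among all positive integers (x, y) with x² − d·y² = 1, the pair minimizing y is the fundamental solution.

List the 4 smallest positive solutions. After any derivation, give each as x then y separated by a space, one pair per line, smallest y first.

1351 78
3650401 210756
9863382151 569462634
26650854921601 1538687826312

d=300: √d = [17; 3,8,3,34] (ℓ=4, even), read p_3/q_3
step 0: (17, 1)  from 17·(1,0) + (0,1)
step 1: (52, 3)  from 3·(17,1) + (1,0)
step 2: (433, 25)  from 8·(52,3) + (17,1)
step 3: (1351, 78)  from 3·(433,25) + (52,3)
fundamental: x₁=1351, y₁=78  (since 1825201 − 300·6084 = 1)
k=2:  x_2 = 1351·1351+300·78·78 = 3650401,  y_2 = 1351·78+78·1351 = 210756
k=3:  x_3 = 1351·3650401+300·78·210756 = 9863382151,  y_3 = 1351·210756+78·3650401 = 569462634
k=4:  x_4 = 1351·9863382151+300·78·569462634 = 26650854921601,  y_4 = 1351·569462634+78·9863382151 = 1538687826312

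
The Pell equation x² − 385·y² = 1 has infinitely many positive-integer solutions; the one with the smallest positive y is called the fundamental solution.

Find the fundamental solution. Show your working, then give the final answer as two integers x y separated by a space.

√385 → a₀=19, period (1,1,1,1,1,…,1,1,38); ℓ=16 even so k=15
i=0: a=19 ⇒ p=19, q=1
…
i=2: a=1 ⇒ p=39, q=2
…
i=4: a=1 ⇒ p=98, q=5
i=5: a=1 ⇒ p=157, q=8
i=6: a=3 ⇒ p=569, q=29
…
i=11: a=1 ⇒ p=13009, q=663
i=12: a=1 ⇒ p=23271, q=1186
…
i=14: a=1 ⇒ p=59551, q=3035
i=15: a=1 ⇒ p=95831, q=4884
fundamental: x₁=95831, y₁=4884  (since 9183580561 − 385·23853456 = 1)

95831 4884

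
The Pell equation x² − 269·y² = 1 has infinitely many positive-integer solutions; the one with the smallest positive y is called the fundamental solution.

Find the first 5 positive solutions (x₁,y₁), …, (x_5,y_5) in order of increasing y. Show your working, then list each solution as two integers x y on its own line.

13449 820
361751201 22056360
9730383791049 593271970460
261727862849884801 15957829439376720
7039956045205817586249 429233695667083044100

√269 → a₀=16, period (2,2,32); ℓ=3 odd so k=5
a_0=16:  p_0=16·1+0=16,  q_0=16·0+1=1
a_1=2:  p_1=2·16+1=33,  q_1=2·1+0=2
a_2=2:  p_2=2·33+16=82,  q_2=2·2+1=5
a_3=32:  p_3=32·82+33=2657,  q_3=32·5+2=162
a_4=2:  p_4=2·2657+82=5396,  q_4=2·162+5=329
a_5=2:  p_5=2·5396+2657=13449,  q_5=2·329+162=820
fundamental: x₁=13449, y₁=820  (since 180875601 − 269·672400 = 1)
n=2: (13449,820)∘(13449,820) = (13449·13449+269·820·820, 13449·820+820·13449) = (361751201,22056360)
n=3: (361751201,22056360)∘(13449,820) = (13449·361751201+269·820·22056360, 13449·22056360+820·361751201) = (9730383791049,593271970460)
n=4: (9730383791049,593271970460)∘(13449,820) = (13449·9730383791049+269·820·593271970460, 13449·593271970460+820·9730383791049) = (261727862849884801,15957829439376720)
n=5: (261727862849884801,15957829439376720)∘(13449,820) = (13449·261727862849884801+269·820·15957829439376720, 13449·15957829439376720+820·261727862849884801) = (7039956045205817586249,429233695667083044100)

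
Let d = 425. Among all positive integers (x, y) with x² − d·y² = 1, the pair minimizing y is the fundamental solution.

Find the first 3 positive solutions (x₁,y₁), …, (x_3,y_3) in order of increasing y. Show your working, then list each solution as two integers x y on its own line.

143649 6968
41270070401 2001892464
11856808685922849 575139701115304

√425 = [20; 1,1,1,1,1,1,40, …], period ℓ=7 (odd) → k=13
k=0  a_k=20  p_k/q_k = 20/1
…
k=2  a_k=1  p_k/q_k = 41/2
k=3  a_k=1  p_k/q_k = 62/3
k=4  a_k=1  p_k/q_k = 103/5
k=5  a_k=1  p_k/q_k = 165/8
…
k=8  a_k=1  p_k/q_k = 11153/541
…
k=12  a_k=1  p_k/q_k = 88420/4289
k=13  a_k=1  p_k/q_k = 143649/6968
fundamental: x₁=143649, y₁=6968  (since 20635035201 − 425·48553024 = 1)
(143649+6968√425)^2 = 41270070401 + 2001892464√425
(143649+6968√425)^3 = 11856808685922849 + 575139701115304√425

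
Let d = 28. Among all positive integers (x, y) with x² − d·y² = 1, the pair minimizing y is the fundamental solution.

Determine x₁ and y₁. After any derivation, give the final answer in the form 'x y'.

[5; 3,2,3,10] for √28; ℓ=4 ⇒ convergent index 3
a_0=5:  p_0=5·1+0=5,  q_0=5·0+1=1
…
a_2=2:  p_2=2·16+5=37,  q_2=2·3+1=7
a_3=3:  p_3=3·37+16=127,  q_3=3·7+3=24
(x₁, y₁) = (127, 24);  127² − 28·24² = 1 ✓

127 24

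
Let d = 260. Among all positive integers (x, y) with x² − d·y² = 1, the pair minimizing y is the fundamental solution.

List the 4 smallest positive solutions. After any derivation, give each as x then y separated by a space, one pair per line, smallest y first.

129 8
33281 2064
8586369 532504
2215249921 137383968

[16; 8,32] for √260; ℓ=2 ⇒ convergent index 1
a_0=16:  p_0=16·1+0=16,  q_0=16·0+1=1
a_1=8:  p_1=8·16+1=129,  q_1=8·1+0=8
(x₁, y₁) = (129, 8);  129² − 260·8² = 1 ✓
n=2: (129,8)∘(129,8) = (129·129+260·8·8, 129·8+8·129) = (33281,2064)
n=3: (33281,2064)∘(129,8) = (129·33281+260·8·2064, 129·2064+8·33281) = (8586369,532504)
n=4: (8586369,532504)∘(129,8) = (129·8586369+260·8·532504, 129·532504+8·8586369) = (2215249921,137383968)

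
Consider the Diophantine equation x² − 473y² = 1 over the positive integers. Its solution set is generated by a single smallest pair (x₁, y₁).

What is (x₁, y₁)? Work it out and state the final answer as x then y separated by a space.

[21; 1,2,1,42] for √473; ℓ=4 ⇒ convergent index 3
step 0: (21, 1)  from 21·(1,0) + (0,1)
step 1: (22, 1)  from 1·(21,1) + (1,0)
step 2: (65, 3)  from 2·(22,1) + (21,1)
step 3: (87, 4)  from 1·(65,3) + (22,1)
(x₁, y₁) = (87, 4);  87² − 473·4² = 1 ✓

87 4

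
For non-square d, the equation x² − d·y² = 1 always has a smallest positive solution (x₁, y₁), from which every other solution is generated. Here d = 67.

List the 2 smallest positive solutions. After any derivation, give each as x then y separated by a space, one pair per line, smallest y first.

d=67: √d = [8; 5,2,1,1,7,1,1,2,5,16] (ℓ=10, even), read p_9/q_9
step 0: (8, 1)  from 8·(1,0) + (0,1)
step 1: (41, 5)  from 5·(8,1) + (1,0)
step 2: (90, 11)  from 2·(41,5) + (8,1)
step 3: (131, 16)  from 1·(90,11) + (41,5)
step 4: (221, 27)  from 1·(131,16) + (90,11)
step 5: (1678, 205)  from 7·(221,27) + (131,16)
step 6: (1899, 232)  from 1·(1678,205) + (221,27)
step 7: (3577, 437)  from 1·(1899,232) + (1678,205)
step 8: (9053, 1106)  from 2·(3577,437) + (1899,232)
step 9: (48842, 5967)  from 5·(9053,1106) + (3577,437)
fundamental: x₁=48842, y₁=5967  (since 2385540964 − 67·35605089 = 1)
k=2:  x_2 = 48842·48842+67·5967·5967 = 4771081927,  y_2 = 48842·5967+5967·48842 = 582880428

48842 5967
4771081927 582880428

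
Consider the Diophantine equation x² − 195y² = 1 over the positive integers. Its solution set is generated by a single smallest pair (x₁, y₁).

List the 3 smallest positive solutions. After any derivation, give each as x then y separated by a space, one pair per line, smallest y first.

14 1
391 28
10934 783

d=195: √d = [13; 1,26] (ℓ=2, even), read p_1/q_1
a_0=13:  p_0=13·1+0=13,  q_0=13·0+1=1
a_1=1:  p_1=1·13+1=14,  q_1=1·1+0=1
→ (14, 1).  Check: 14²=196, 195·1²=195, difference 1.
k=2:  x_2 = 14·14+195·1·1 = 391,  y_2 = 14·1+1·14 = 28
k=3:  x_3 = 14·391+195·1·28 = 10934,  y_3 = 14·28+1·391 = 783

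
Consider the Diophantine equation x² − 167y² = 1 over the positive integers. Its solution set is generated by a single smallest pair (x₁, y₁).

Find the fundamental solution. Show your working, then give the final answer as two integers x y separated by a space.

168 13

d=167: √d = [12; 1,11,1,24] (ℓ=4, even), read p_3/q_3
a_0=12:  p_0=12·1+0=12,  q_0=12·0+1=1
a_1=1:  p_1=1·12+1=13,  q_1=1·1+0=1
a_2=11:  p_2=11·13+12=155,  q_2=11·1+1=12
a_3=1:  p_3=1·155+13=168,  q_3=1·12+1=13
(x₁, y₁) = (168, 13);  168² − 167·13² = 1 ✓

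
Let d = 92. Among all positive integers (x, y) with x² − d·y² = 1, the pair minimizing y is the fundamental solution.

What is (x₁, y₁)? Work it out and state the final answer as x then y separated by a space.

[9; 1,1,2,4,2,1,1,18] for √92; ℓ=8 ⇒ convergent index 7
k=0  a_k=9  p_k/q_k = 9/1
…
k=6  a_k=1  p_k/q_k = 681/71
k=7  a_k=1  p_k/q_k = 1151/120
→ (1151, 120).  Check: 1151²=1324801, 92·120²=1324800, difference 1.

1151 120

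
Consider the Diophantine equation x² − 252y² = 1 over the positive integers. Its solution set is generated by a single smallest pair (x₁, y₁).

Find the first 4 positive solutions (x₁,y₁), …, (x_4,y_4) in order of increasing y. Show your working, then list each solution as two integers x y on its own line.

√252 = [15; 1,6,1,30, …], period ℓ=4 (even) → k=3
i=0: a=15 ⇒ p=15, q=1
i=1: a=1 ⇒ p=16, q=1
i=2: a=6 ⇒ p=111, q=7
i=3: a=1 ⇒ p=127, q=8
→ (127, 8).  Check: 127²=16129, 252·8²=16128, difference 1.
k=2:  x_2 = 127·127+252·8·8 = 32257,  y_2 = 127·8+8·127 = 2032
k=3:  x_3 = 127·32257+252·8·2032 = 8193151,  y_3 = 127·2032+8·32257 = 516120
k=4:  x_4 = 127·8193151+252·8·516120 = 2081028097,  y_4 = 127·516120+8·8193151 = 131092448

127 8
32257 2032
8193151 516120
2081028097 131092448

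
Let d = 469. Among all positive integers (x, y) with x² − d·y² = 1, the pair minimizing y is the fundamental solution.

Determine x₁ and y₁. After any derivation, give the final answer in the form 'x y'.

137215 6336

√469 → a₀=21, period (1,1,1,10,6,10,1,1,1,42); ℓ=10 even so k=9
step 0: (21, 1)  from 21·(1,0) + (0,1)
…
step 8: (90069, 4159)  from 1·(47146,2177) + (42923,1982)
step 9: (137215, 6336)  from 1·(90069,4159) + (47146,2177)
(x₁, y₁) = (137215, 6336);  137215² − 469·6336² = 1 ✓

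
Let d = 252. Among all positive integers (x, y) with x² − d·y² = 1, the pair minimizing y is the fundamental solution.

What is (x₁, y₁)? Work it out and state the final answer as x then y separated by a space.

[15; 1,6,1,30] for √252; ℓ=4 ⇒ convergent index 3
i=0: a=15 ⇒ p=15, q=1
…
i=2: a=6 ⇒ p=111, q=7
i=3: a=1 ⇒ p=127, q=8
fundamental: x₁=127, y₁=8  (since 16129 − 252·64 = 1)

127 8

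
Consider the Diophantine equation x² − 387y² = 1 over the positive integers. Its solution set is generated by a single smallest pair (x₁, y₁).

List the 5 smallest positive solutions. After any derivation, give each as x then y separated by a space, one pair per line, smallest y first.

[19; 1,2,19,2,1,38] for √387; ℓ=6 ⇒ convergent index 5
a_0=19:  p_0=19·1+0=19,  q_0=19·0+1=1
…
a_2=2:  p_2=2·20+19=59,  q_2=2·1+1=3
…
a_4=2:  p_4=2·1141+59=2341,  q_4=2·58+3=119
a_5=1:  p_5=1·2341+1141=3482,  q_5=1·119+58=177
fundamental: x₁=3482, y₁=177  (since 12124324 − 387·31329 = 1)
(x_2, y_2) = (3482·3482 + 387·177·177, 3482·177 + 177·3482) = (24248647, 1232628)
(x_3, y_3) = (3482·24248647 + 387·177·1232628, 3482·1232628 + 177·24248647) = (168867574226, 8584021215)
(x_4, y_4) = (3482·168867574226 + 387·177·8584021215, 3482·8584021215 + 177·168867574226) = (1175993762661217, 59779122508632)
(x_5, y_5) = (3482·1175993762661217 + 387·177·59779122508632, 3482·59779122508632 + 177·1175993762661217) = (8189620394305140962, 416301800566092033)

3482 177
24248647 1232628
168867574226 8584021215
1175993762661217 59779122508632
8189620394305140962 416301800566092033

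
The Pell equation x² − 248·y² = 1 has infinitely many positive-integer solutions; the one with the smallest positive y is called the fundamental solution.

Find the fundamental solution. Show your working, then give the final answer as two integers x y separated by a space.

63 4

√248 → a₀=15, period (1,2,1,30); ℓ=4 even so k=3
i=0: a=15 ⇒ p=15, q=1
i=1: a=1 ⇒ p=16, q=1
i=2: a=2 ⇒ p=47, q=3
i=3: a=1 ⇒ p=63, q=4
→ (63, 4).  Check: 63²=3969, 248·4²=3968, difference 1.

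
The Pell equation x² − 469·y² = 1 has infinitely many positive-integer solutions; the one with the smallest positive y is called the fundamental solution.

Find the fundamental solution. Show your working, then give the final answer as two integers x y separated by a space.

137215 6336

√469 = [21; 1,1,1,10,6,10,1,1,1,42, …], period ℓ=10 (even) → k=9
step 0: (21, 1)  from 21·(1,0) + (0,1)
…
step 2: (43, 2)  from 1·(22,1) + (21,1)
…
step 4: (693, 32)  from 10·(65,3) + (43,2)
step 5: (4223, 195)  from 6·(693,32) + (65,3)
step 6: (42923, 1982)  from 10·(4223,195) + (693,32)
…
step 8: (90069, 4159)  from 1·(47146,2177) + (42923,1982)
step 9: (137215, 6336)  from 1·(90069,4159) + (47146,2177)
fundamental: x₁=137215, y₁=6336  (since 18827956225 − 469·40144896 = 1)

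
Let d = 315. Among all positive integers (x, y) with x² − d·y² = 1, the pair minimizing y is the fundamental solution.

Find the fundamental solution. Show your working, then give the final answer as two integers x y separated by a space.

[17; 1,2,1,34] for √315; ℓ=4 ⇒ convergent index 3
step 0: (17, 1)  from 17·(1,0) + (0,1)
step 1: (18, 1)  from 1·(17,1) + (1,0)
step 2: (53, 3)  from 2·(18,1) + (17,1)
step 3: (71, 4)  from 1·(53,3) + (18,1)
(x₁, y₁) = (71, 4);  71² − 315·4² = 1 ✓

71 4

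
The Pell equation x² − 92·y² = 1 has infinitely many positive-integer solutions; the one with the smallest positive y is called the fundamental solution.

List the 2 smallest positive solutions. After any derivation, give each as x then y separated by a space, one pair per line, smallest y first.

1151 120
2649601 276240

[9; 1,1,2,4,2,1,1,18] for √92; ℓ=8 ⇒ convergent index 7
k=0  a_k=9  p_k/q_k = 9/1
…
k=4  a_k=4  p_k/q_k = 211/22
k=5  a_k=2  p_k/q_k = 470/49
k=6  a_k=1  p_k/q_k = 681/71
k=7  a_k=1  p_k/q_k = 1151/120
fundamental: x₁=1151, y₁=120  (since 1324801 − 92·14400 = 1)
(1151+120√92)^2 = 2649601 + 276240√92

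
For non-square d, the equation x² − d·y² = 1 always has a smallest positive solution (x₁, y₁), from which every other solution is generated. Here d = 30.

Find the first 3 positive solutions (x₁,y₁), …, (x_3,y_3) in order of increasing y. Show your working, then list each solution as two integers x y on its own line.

√30 = [5; 2,10, …], period ℓ=2 (even) → k=1
step 0: (5, 1)  from 5·(1,0) + (0,1)
step 1: (11, 2)  from 2·(5,1) + (1,0)
→ (11, 2).  Check: 11²=121, 30·2²=120, difference 1.
n=2: (11,2)∘(11,2) = (11·11+30·2·2, 11·2+2·11) = (241,44)
n=3: (241,44)∘(11,2) = (11·241+30·2·44, 11·44+2·241) = (5291,966)

11 2
241 44
5291 966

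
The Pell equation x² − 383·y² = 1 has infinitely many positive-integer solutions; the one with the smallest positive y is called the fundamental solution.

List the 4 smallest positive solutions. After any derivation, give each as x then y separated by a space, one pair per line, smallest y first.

[19; 1,1,3,19,3,1,1,38] for √383; ℓ=8 ⇒ convergent index 7
a_0=19:  p_0=19·1+0=19,  q_0=19·0+1=1
a_1=1:  p_1=1·19+1=20,  q_1=1·1+0=1
a_2=1:  p_2=1·20+19=39,  q_2=1·1+1=2
…
a_5=3:  p_5=3·2642+137=8063,  q_5=3·135+7=412
a_6=1:  p_6=1·8063+2642=10705,  q_6=1·412+135=547
a_7=1:  p_7=1·10705+8063=18768,  q_7=1·547+412=959
→ (18768, 959).  Check: 18768²=352237824, 383·959²=352237823, difference 1.
(18768+959√383)^2 = 704475647 + 35997024√383
(18768+959√383)^3 = 26443197867024 + 1351184291905√383
(18768+959√383)^4 = 992571874432137217 + 50718053544949056√383

18768 959
704475647 35997024
26443197867024 1351184291905
992571874432137217 50718053544949056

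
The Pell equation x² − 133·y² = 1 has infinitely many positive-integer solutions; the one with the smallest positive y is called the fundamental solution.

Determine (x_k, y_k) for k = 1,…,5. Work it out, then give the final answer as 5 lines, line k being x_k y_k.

2588599 224460
13401689565601 1162073863080
69383200415647777399 6016286479789825380
359210566425477440164982401 31147506330593762303822160
1859704226076779569066850908714999 161256807479731348725343689282300

[11; 1,1,7,5,1,…,1,1,22] for √133; ℓ=16 ⇒ convergent index 15
i=0: a=11 ⇒ p=11, q=1
…
i=7: a=1 ⇒ p=3010, q=261
…
i=14: a=1 ⇒ p=1378591, q=119539
i=15: a=1 ⇒ p=2588599, q=224460
→ (2588599, 224460).  Check: 2588599²=6700844782801, 133·224460²=6700844782800, difference 1.
(x_2, y_2) = (2588599·2588599 + 133·224460·224460, 2588599·224460 + 224460·2588599) = (13401689565601, 1162073863080)
(x_3, y_3) = (2588599·13401689565601 + 133·224460·1162073863080, 2588599·1162073863080 + 224460·13401689565601) = (69383200415647777399, 6016286479789825380)
(x_4, y_4) = (2588599·69383200415647777399 + 133·224460·6016286479789825380, 2588599·6016286479789825380 + 224460·69383200415647777399) = (359210566425477440164982401, 31147506330593762303822160)
(x_5, y_5) = (2588599·359210566425477440164982401 + 133·224460·31147506330593762303822160, 2588599·31147506330593762303822160 + 224460·359210566425477440164982401) = (1859704226076779569066850908714999, 161256807479731348725343689282300)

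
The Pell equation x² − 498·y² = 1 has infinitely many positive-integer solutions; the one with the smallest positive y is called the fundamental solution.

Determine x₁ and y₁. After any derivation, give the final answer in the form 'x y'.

[22; 3,6,22,6,3,44] for √498; ℓ=6 ⇒ convergent index 5
i=0: a=22 ⇒ p=22, q=1
i=1: a=3 ⇒ p=67, q=3
…
i=3: a=22 ⇒ p=9395, q=421
i=4: a=6 ⇒ p=56794, q=2545
i=5: a=3 ⇒ p=179777, q=8056
fundamental: x₁=179777, y₁=8056  (since 32319769729 − 498·64899136 = 1)

179777 8056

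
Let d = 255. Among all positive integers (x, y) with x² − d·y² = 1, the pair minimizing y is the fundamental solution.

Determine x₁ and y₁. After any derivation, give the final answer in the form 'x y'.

16 1

√255 = [15; 1,30, …], period ℓ=2 (even) → k=1
step 0: (15, 1)  from 15·(1,0) + (0,1)
step 1: (16, 1)  from 1·(15,1) + (1,0)
→ (16, 1).  Check: 16²=256, 255·1²=255, difference 1.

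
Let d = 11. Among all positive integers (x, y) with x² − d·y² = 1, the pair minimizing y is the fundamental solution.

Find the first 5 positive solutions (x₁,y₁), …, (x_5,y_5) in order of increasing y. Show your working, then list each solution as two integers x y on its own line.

10 3
199 60
3970 1197
79201 23880
1580050 476403

√11 → a₀=3, period (3,6); ℓ=2 even so k=1
i=0: a=3 ⇒ p=3, q=1
i=1: a=3 ⇒ p=10, q=3
(x₁, y₁) = (10, 3);  10² − 11·3² = 1 ✓
(x_2, y_2) = (10·10 + 11·3·3, 10·3 + 3·10) = (199, 60)
(x_3, y_3) = (10·199 + 11·3·60, 10·60 + 3·199) = (3970, 1197)
(x_4, y_4) = (10·3970 + 11·3·1197, 10·1197 + 3·3970) = (79201, 23880)
(x_5, y_5) = (10·79201 + 11·3·23880, 10·23880 + 3·79201) = (1580050, 476403)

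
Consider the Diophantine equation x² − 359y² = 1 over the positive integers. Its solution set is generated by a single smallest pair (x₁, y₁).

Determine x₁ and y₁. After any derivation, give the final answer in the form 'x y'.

d=359: √d = [18; 1,17,1,36] (ℓ=4, even), read p_3/q_3
step 0: (18, 1)  from 18·(1,0) + (0,1)
step 1: (19, 1)  from 1·(18,1) + (1,0)
step 2: (341, 18)  from 17·(19,1) + (18,1)
step 3: (360, 19)  from 1·(341,18) + (19,1)
(x₁, y₁) = (360, 19);  360² − 359·19² = 1 ✓

360 19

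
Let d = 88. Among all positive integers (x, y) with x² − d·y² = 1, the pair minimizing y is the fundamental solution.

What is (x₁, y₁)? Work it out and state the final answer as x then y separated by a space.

197 21

d=88: √d = [9; 2,1,1,1,2,18] (ℓ=6, even), read p_5/q_5
step 0: (9, 1)  from 9·(1,0) + (0,1)
step 1: (19, 2)  from 2·(9,1) + (1,0)
step 2: (28, 3)  from 1·(19,2) + (9,1)
step 3: (47, 5)  from 1·(28,3) + (19,2)
step 4: (75, 8)  from 1·(47,5) + (28,3)
step 5: (197, 21)  from 2·(75,8) + (47,5)
fundamental: x₁=197, y₁=21  (since 38809 − 88·441 = 1)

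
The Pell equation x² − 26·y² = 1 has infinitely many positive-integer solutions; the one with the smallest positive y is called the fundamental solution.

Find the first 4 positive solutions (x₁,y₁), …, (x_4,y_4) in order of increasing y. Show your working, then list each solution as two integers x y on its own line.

51 10
5201 1020
530451 104030
54100801 10610040

√26 = [5; 10, …], period ℓ=1 (odd) → k=1
i=0: a=5 ⇒ p=5, q=1
i=1: a=10 ⇒ p=51, q=10
→ (51, 10).  Check: 51²=2601, 26·10²=2600, difference 1.
(51+10√26)^2 = 5201 + 1020√26
(51+10√26)^3 = 530451 + 104030√26
(51+10√26)^4 = 54100801 + 10610040√26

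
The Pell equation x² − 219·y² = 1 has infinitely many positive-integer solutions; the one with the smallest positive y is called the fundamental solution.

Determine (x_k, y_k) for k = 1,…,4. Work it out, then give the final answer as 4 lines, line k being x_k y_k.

74 5
10951 740
1620674 109515
239848801 16207480

√219 = [14; 1,3,1,28, …], period ℓ=4 (even) → k=3
a_0=14:  p_0=14·1+0=14,  q_0=14·0+1=1
…
a_2=3:  p_2=3·15+14=59,  q_2=3·1+1=4
a_3=1:  p_3=1·59+15=74,  q_3=1·4+1=5
→ (74, 5).  Check: 74²=5476, 219·5²=5475, difference 1.
n=2: (74,5)∘(74,5) = (74·74+219·5·5, 74·5+5·74) = (10951,740)
n=3: (10951,740)∘(74,5) = (74·10951+219·5·740, 74·740+5·10951) = (1620674,109515)
n=4: (1620674,109515)∘(74,5) = (74·1620674+219·5·109515, 74·109515+5·1620674) = (239848801,16207480)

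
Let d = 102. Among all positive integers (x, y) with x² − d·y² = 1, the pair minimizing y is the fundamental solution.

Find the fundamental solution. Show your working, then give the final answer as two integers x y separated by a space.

101 10

√102 = [10; 10,20, …], period ℓ=2 (even) → k=1
i=0: a=10 ⇒ p=10, q=1
i=1: a=10 ⇒ p=101, q=10
(x₁, y₁) = (101, 10);  101² − 102·10² = 1 ✓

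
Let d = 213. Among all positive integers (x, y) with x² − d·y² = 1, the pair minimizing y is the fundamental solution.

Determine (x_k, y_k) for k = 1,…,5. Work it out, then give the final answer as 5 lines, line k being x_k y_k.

[14; 1,1,2,6,1,8,1,6,2,1,1,28] for √213; ℓ=12 ⇒ convergent index 11
step 0: (14, 1)  from 14·(1,0) + (0,1)
step 1: (15, 1)  from 1·(14,1) + (1,0)
step 2: (29, 2)  from 1·(15,1) + (14,1)
step 3: (73, 5)  from 2·(29,2) + (15,1)
step 4: (467, 32)  from 6·(73,5) + (29,2)
step 5: (540, 37)  from 1·(467,32) + (73,5)
step 6: (4787, 328)  from 8·(540,37) + (467,32)
…
step 8: (36749, 2518)  from 6·(5327,365) + (4787,328)
step 9: (78825, 5401)  from 2·(36749,2518) + (5327,365)
step 10: (115574, 7919)  from 1·(78825,5401) + (36749,2518)
step 11: (194399, 13320)  from 1·(115574,7919) + (78825,5401)
(x₁, y₁) = (194399, 13320);  194399² − 213·13320² = 1 ✓
n=2: (194399,13320)∘(194399,13320) = (194399·194399+213·13320·13320, 194399·13320+13320·194399) = (75581942401,5178789360)
n=3: (75581942401,5178789360)∘(194399,13320) = (194399·75581942401+213·13320·5178789360, 194399·5178789360+13320·75581942401) = (29386108041429599,2013502945575960)
n=4: (29386108041429599,2013502945575960)∘(194399,13320) = (194399·29386108041429599+213·13320·2013502945575960, 194399·2013502945575960+13320·29386108041429599) = (11425260034216163289601,782845918228863306720)
n=5: (11425260034216163289601,782845918228863306720)∘(194399,13320) = (194399·11425260034216163289601+213·13320·782845918228863306720, 194399·782845918228863306720+13320·11425260034216163289601) = (4442118250753789746628859999,304368927313532092980546600)

194399 13320
75581942401 5178789360
29386108041429599 2013502945575960
11425260034216163289601 782845918228863306720
4442118250753789746628859999 304368927313532092980546600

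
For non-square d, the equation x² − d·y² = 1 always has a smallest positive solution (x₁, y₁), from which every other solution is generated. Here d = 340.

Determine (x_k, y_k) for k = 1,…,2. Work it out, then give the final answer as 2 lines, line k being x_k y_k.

285769 15498
163327842721 8857695924

√340 = [18; 2,3,1,1,1,…,3,2,36, …], period ℓ=14 (even) → k=13
step 0: (18, 1)  from 18·(1,0) + (0,1)
…
step 3: (166, 9)  from 1·(129,7) + (37,2)
step 4: (295, 16)  from 1·(166,9) + (129,7)
…
step 6: (756, 41)  from 1·(461,25) + (295,16)
step 7: (6509, 353)  from 8·(756,41) + (461,25)
step 8: (7265, 394)  from 1·(6509,353) + (756,41)
…
step 10: (21039, 1141)  from 1·(13774,747) + (7265,394)
…
step 12: (125478, 6805)  from 3·(34813,1888) + (21039,1141)
step 13: (285769, 15498)  from 2·(125478,6805) + (34813,1888)
(x₁, y₁) = (285769, 15498);  285769² − 340·15498² = 1 ✓
k=2:  x_2 = 285769·285769+340·15498·15498 = 163327842721,  y_2 = 285769·15498+15498·285769 = 8857695924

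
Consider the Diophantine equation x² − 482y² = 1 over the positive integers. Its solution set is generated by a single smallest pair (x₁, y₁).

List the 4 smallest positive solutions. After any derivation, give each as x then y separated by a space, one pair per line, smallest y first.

[21; 1,20,1,42] for √482; ℓ=4 ⇒ convergent index 3
k=0  a_k=21  p_k/q_k = 21/1
…
k=2  a_k=20  p_k/q_k = 461/21
k=3  a_k=1  p_k/q_k = 483/22
→ (483, 22).  Check: 483²=233289, 482·22²=233288, difference 1.
n=2: (483,22)∘(483,22) = (483·483+482·22·22, 483·22+22·483) = (466577,21252)
n=3: (466577,21252)∘(483,22) = (483·466577+482·22·21252, 483·21252+22·466577) = (450712899,20529410)
n=4: (450712899,20529410)∘(483,22) = (483·450712899+482·22·20529410, 483·20529410+22·450712899) = (435388193857,19831388808)

483 22
466577 21252
450712899 20529410
435388193857 19831388808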